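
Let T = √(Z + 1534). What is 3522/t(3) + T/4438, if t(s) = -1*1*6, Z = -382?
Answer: -587 + 12*√2/2219 ≈ -586.99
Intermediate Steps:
t(s) = -6 (t(s) = -1*6 = -6)
T = 24*√2 (T = √(-382 + 1534) = √1152 = 24*√2 ≈ 33.941)
3522/t(3) + T/4438 = 3522/(-6) + (24*√2)/4438 = 3522*(-⅙) + (24*√2)*(1/4438) = -587 + 12*√2/2219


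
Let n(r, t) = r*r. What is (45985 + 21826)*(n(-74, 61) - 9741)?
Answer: -289213915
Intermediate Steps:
n(r, t) = r²
(45985 + 21826)*(n(-74, 61) - 9741) = (45985 + 21826)*((-74)² - 9741) = 67811*(5476 - 9741) = 67811*(-4265) = -289213915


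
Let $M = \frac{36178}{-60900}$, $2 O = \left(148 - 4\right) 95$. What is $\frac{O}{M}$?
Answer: $- \frac{208278000}{18089} \approx -11514.0$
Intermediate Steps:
$O = 6840$ ($O = \frac{\left(148 - 4\right) 95}{2} = \frac{144 \cdot 95}{2} = \frac{1}{2} \cdot 13680 = 6840$)
$M = - \frac{18089}{30450}$ ($M = 36178 \left(- \frac{1}{60900}\right) = - \frac{18089}{30450} \approx -0.59406$)
$\frac{O}{M} = \frac{6840}{- \frac{18089}{30450}} = 6840 \left(- \frac{30450}{18089}\right) = - \frac{208278000}{18089}$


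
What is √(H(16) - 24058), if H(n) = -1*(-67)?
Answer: I*√23991 ≈ 154.89*I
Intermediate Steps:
H(n) = 67
√(H(16) - 24058) = √(67 - 24058) = √(-23991) = I*√23991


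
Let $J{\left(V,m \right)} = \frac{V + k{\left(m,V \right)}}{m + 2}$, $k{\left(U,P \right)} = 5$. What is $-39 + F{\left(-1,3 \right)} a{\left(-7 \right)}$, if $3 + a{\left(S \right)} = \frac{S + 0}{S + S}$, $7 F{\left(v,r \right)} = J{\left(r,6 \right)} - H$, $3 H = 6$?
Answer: $- \frac{541}{14} \approx -38.643$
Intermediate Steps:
$H = 2$ ($H = \frac{1}{3} \cdot 6 = 2$)
$J{\left(V,m \right)} = \frac{5 + V}{2 + m}$ ($J{\left(V,m \right)} = \frac{V + 5}{m + 2} = \frac{5 + V}{2 + m}$)
$F{\left(v,r \right)} = - \frac{11}{56} + \frac{r}{56}$ ($F{\left(v,r \right)} = \frac{\frac{5 + r}{2 + 6} - 2}{7} = \frac{\frac{5 + r}{8} - 2}{7} = \frac{\left(\frac{5}{8} + \frac{r}{8}\right) - 2}{7} = \frac{- \frac{11}{8} + \frac{r}{8}}{7} = - \frac{11}{56} + \frac{r}{56}$)
$a{\left(S \right)} = - \frac{5}{2}$ ($a{\left(S \right)} = -3 + \frac{S + 0}{S + S} = -3 + \frac{S}{2 S} = -3 + S \frac{1}{2 S} = -3 + \frac{1}{2} = - \frac{5}{2}$)
$-39 + F{\left(-1,3 \right)} a{\left(-7 \right)} = -39 + \left(- \frac{11}{56} + \frac{1}{56} \cdot 3\right) \left(- \frac{5}{2}\right) = -39 + \left(- \frac{11}{56} + \frac{3}{56}\right) \left(- \frac{5}{2}\right) = -39 - - \frac{5}{14} = -39 + \frac{5}{14} = - \frac{541}{14}$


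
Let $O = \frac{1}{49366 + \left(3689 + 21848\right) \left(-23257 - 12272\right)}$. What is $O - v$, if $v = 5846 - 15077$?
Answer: $\frac{8374868200316}{907254707} \approx 9231.0$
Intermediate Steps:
$v = -9231$
$O = - \frac{1}{907254707}$ ($O = \frac{1}{49366 + 25537 \left(-35529\right)} = \frac{1}{49366 - 907304073} = \frac{1}{-907254707} = - \frac{1}{907254707} \approx -1.1022 \cdot 10^{-9}$)
$O - v = - \frac{1}{907254707} - -9231 = - \frac{1}{907254707} + 9231 = \frac{8374868200316}{907254707}$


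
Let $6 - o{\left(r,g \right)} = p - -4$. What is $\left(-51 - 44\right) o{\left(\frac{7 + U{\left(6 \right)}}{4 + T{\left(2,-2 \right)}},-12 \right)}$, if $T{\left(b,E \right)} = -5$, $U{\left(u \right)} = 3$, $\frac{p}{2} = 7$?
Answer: $1140$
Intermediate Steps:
$p = 14$ ($p = 2 \cdot 7 = 14$)
$o{\left(r,g \right)} = -12$ ($o{\left(r,g \right)} = 6 - \left(14 - -4\right) = 6 - \left(14 + 4\right) = 6 - 18 = -12$)
$\left(-51 - 44\right) o{\left(\frac{7 + U{\left(6 \right)}}{4 + T{\left(2,-2 \right)}},-12 \right)} = \left(-51 - 44\right) \left(-12\right) = \left(-95\right) \left(-12\right) = 1140$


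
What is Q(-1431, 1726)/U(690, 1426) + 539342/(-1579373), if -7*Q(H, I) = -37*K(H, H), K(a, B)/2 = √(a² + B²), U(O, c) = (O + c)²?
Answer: -539342/1579373 + 52947*√2/15671096 ≈ -0.33671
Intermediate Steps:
K(a, B) = 2*√(B² + a²) (K(a, B) = 2*√(a² + B²) = 2*√(B² + a²))
Q(H, I) = 74*√2*√(H²)/7 (Q(H, I) = -(-37)*2*√(H² + H²)/7 = -(-37)*2*√(2*H²)/7 = -(-37)*2*(√2*√(H²))/7 = -(-37)*2*√2*√(H²)/7 = -(-74)*√2*√(H²)/7 = 74*√2*√(H²)/7)
Q(-1431, 1726)/U(690, 1426) + 539342/(-1579373) = (74*√2*√((-1431)²)/7)/((690 + 1426)²) + 539342/(-1579373) = (74*√2*√2047761/7)/(2116²) + 539342*(-1/1579373) = ((74/7)*√2*1431)/4477456 - 539342/1579373 = (105894*√2/7)*(1/4477456) - 539342/1579373 = 52947*√2/15671096 - 539342/1579373 = -539342/1579373 + 52947*√2/15671096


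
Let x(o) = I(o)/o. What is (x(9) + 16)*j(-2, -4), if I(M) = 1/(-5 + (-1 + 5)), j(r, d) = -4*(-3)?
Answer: 572/3 ≈ 190.67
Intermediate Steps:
j(r, d) = 12
I(M) = -1 (I(M) = 1/(-5 + 4) = 1/(-1) = -1)
x(o) = -1/o
(x(9) + 16)*j(-2, -4) = (-1/9 + 16)*12 = (-1*⅑ + 16)*12 = (-⅑ + 16)*12 = (143/9)*12 = 572/3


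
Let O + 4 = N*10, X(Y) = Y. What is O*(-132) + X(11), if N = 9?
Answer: -11341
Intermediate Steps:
O = 86 (O = -4 + 9*10 = -4 + 90 = 86)
O*(-132) + X(11) = 86*(-132) + 11 = -11352 + 11 = -11341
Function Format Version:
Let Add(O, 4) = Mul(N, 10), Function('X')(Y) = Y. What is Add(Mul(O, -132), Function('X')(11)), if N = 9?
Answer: -11341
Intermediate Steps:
O = 86 (O = Add(-4, Mul(9, 10)) = Add(-4, 90) = 86)
Add(Mul(O, -132), Function('X')(11)) = Add(Mul(86, -132), 11) = Add(-11352, 11) = -11341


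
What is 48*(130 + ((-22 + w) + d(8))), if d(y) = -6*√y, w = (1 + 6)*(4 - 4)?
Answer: 5184 - 576*√2 ≈ 4369.4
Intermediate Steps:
w = 0 (w = 7*0 = 0)
48*(130 + ((-22 + w) + d(8))) = 48*(130 + ((-22 + 0) - 12*√2)) = 48*(130 + (-22 - 12*√2)) = 48*(108 - 12*√2) = 5184 - 576*√2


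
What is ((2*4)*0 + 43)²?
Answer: 1849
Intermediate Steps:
((2*4)*0 + 43)² = (8*0 + 43)² = (0 + 43)² = 43² = 1849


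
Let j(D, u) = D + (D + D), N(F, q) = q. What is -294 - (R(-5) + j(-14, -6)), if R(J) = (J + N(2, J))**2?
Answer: -352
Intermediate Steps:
j(D, u) = 3*D (j(D, u) = D + 2*D = 3*D)
R(J) = 4*J**2 (R(J) = (J + J)**2 = (2*J)**2 = 4*J**2)
-294 - (R(-5) + j(-14, -6)) = -294 - (4*(-5)**2 + 3*(-14)) = -294 - (4*25 - 42) = -294 - (100 - 42) = -294 - 1*58 = -294 - 58 = -352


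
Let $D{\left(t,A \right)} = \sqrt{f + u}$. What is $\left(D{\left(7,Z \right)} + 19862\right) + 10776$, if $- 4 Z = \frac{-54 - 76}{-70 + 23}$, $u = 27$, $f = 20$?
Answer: $30638 + \sqrt{47} \approx 30645.0$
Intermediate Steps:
$Z = - \frac{65}{94}$ ($Z = - \frac{\left(-54 - 76\right) \frac{1}{-70 + 23}}{4} = - \frac{\left(-130\right) \frac{1}{-47}}{4} = - \frac{\left(-130\right) \left(- \frac{1}{47}\right)}{4} = \left(- \frac{1}{4}\right) \frac{130}{47} = - \frac{65}{94} \approx -0.69149$)
$D{\left(t,A \right)} = \sqrt{47}$ ($D{\left(t,A \right)} = \sqrt{20 + 27} = \sqrt{47}$)
$\left(D{\left(7,Z \right)} + 19862\right) + 10776 = \left(\sqrt{47} + 19862\right) + 10776 = \left(19862 + \sqrt{47}\right) + 10776 = 30638 + \sqrt{47}$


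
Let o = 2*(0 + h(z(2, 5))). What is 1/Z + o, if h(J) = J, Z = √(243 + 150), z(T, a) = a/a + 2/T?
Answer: 4 + √393/393 ≈ 4.0504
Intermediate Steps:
z(T, a) = 1 + 2/T
Z = √393 ≈ 19.824
o = 4 (o = 2*(0 + (2 + 2)/2) = 2*(0 + (½)*4) = 2*(0 + 2) = 2*2 = 4)
1/Z + o = 1/(√393) + 4 = √393/393 + 4 = 4 + √393/393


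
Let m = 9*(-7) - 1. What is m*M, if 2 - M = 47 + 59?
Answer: 6656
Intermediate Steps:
M = -104 (M = 2 - (47 + 59) = 2 - 1*106 = 2 - 106 = -104)
m = -64 (m = -63 - 1 = -64)
m*M = -64*(-104) = 6656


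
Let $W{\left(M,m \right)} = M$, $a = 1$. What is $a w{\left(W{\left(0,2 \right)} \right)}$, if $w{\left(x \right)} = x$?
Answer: $0$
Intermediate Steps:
$a w{\left(W{\left(0,2 \right)} \right)} = 1 \cdot 0 = 0$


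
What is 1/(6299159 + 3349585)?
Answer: 1/9648744 ≈ 1.0364e-7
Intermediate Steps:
1/(6299159 + 3349585) = 1/9648744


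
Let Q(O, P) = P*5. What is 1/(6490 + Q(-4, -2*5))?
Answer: 1/6440 ≈ 0.00015528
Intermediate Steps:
Q(O, P) = 5*P
1/(6490 + Q(-4, -2*5)) = 1/(6490 + 5*(-2*5)) = 1/(6490 + 5*(-10)) = 1/(6490 - 50) = 1/6440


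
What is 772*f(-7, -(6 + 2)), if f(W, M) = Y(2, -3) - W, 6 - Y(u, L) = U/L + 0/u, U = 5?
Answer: 33968/3 ≈ 11323.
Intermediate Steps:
Y(u, L) = 6 - 5/L (Y(u, L) = 6 - (5/L + 0/u) = 6 - (5/L + 0) = 6 - 5/L)
f(W, M) = 23/3 - W (f(W, M) = (6 - 5/(-3)) - W = (6 - 5*(-⅓)) - W = (6 + 5/3) - W = 23/3 - W)
772*f(-7, -(6 + 2)) = 772*(23/3 - 1*(-7)) = 772*(23/3 + 7) = 772*(44/3) = 33968/3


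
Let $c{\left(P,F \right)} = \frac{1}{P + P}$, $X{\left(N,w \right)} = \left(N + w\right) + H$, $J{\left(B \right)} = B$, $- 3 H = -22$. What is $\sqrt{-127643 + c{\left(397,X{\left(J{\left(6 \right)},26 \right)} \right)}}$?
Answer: $\frac{3 i \sqrt{8941193506}}{794} \approx 357.27 i$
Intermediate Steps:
$H = \frac{22}{3}$ ($H = \left(- \frac{1}{3}\right) \left(-22\right) = \frac{22}{3} \approx 7.3333$)
$X{\left(N,w \right)} = \frac{22}{3} + N + w$ ($X{\left(N,w \right)} = \left(N + w\right) + \frac{22}{3} = \frac{22}{3} + N + w$)
$c{\left(P,F \right)} = \frac{1}{2 P}$
$\sqrt{-127643 + c{\left(397,X{\left(J{\left(6 \right)},26 \right)} \right)}} = \sqrt{-127643 + \frac{1}{2 \cdot 397}} = \sqrt{-127643 + \frac{1}{2} \cdot \frac{1}{397}} = \sqrt{-127643 + \frac{1}{794}} = \sqrt{- \frac{101348541}{794}} = \frac{3 i \sqrt{8941193506}}{794}$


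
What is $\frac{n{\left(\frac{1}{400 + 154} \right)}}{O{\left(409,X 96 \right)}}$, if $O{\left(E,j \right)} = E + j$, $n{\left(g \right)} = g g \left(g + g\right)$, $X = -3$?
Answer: $\frac{1}{10286903572} \approx 9.7211 \cdot 10^{-11}$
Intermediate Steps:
$n{\left(g \right)} = 2 g^{3}$ ($n{\left(g \right)} = g^{2} \cdot 2 g = 2 g^{3}$)
$\frac{n{\left(\frac{1}{400 + 154} \right)}}{O{\left(409,X 96 \right)}} = \frac{2 \left(\frac{1}{400 + 154}\right)^{3}}{409 - 288} = \frac{2 \left(\frac{1}{554}\right)^{3}}{409 - 288} = \frac{2 \left(\frac{1}{554}\right)^{3}}{121} = 2 \cdot \frac{1}{170031464} \cdot \frac{1}{121} = \frac{1}{85015732} \cdot \frac{1}{121} = \frac{1}{10286903572}$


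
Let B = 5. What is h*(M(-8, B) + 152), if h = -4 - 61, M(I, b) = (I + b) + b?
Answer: -10010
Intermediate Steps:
M(I, b) = I + 2*b
h = -65
h*(M(-8, B) + 152) = -65*((-8 + 2*5) + 152) = -65*((-8 + 10) + 152) = -65*(2 + 152) = -65*154 = -10010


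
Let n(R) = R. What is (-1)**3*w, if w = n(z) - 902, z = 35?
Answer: 867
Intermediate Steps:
w = -867 (w = 35 - 902 = -867)
(-1)**3*w = (-1)**3*(-867) = -1*(-867) = 867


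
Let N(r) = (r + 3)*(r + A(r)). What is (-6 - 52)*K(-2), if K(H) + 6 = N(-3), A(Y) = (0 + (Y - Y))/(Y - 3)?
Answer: 348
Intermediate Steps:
A(Y) = 0 (A(Y) = (0 + 0)/(-3 + Y) = 0/(-3 + Y) = 0)
N(r) = r*(3 + r) (N(r) = (r + 3)*(r + 0) = (3 + r)*r = r*(3 + r))
K(H) = -6 (K(H) = -6 - 3*(3 - 3) = -6 - 3*0 = -6 + 0 = -6)
(-6 - 52)*K(-2) = (-6 - 52)*(-6) = -58*(-6) = 348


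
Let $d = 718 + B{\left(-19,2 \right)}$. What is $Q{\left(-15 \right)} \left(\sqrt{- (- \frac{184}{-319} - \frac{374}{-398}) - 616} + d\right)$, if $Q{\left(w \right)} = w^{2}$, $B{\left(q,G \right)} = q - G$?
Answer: $156825 + \frac{225 i \sqrt{2488491066765}}{63481} \approx 1.5683 \cdot 10^{5} + 5591.2 i$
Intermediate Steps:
$d = 697$ ($d = 718 - 21 = 697$)
$Q{\left(-15 \right)} \left(\sqrt{- (- \frac{184}{-319} - \frac{374}{-398}) - 616} + d\right) = \left(-15\right)^{2} \left(\sqrt{- (- \frac{184}{-319} - \frac{374}{-398}) - 616} + 697\right) = 225 \left(\sqrt{- (\left(-184\right) \left(- \frac{1}{319}\right) - - \frac{187}{199}) - 616} + 697\right) = 225 \left(\sqrt{- (\frac{184}{319} + \frac{187}{199}) - 616} + 697\right) = 225 \left(\sqrt{\left(-1\right) \frac{96269}{63481} - 616} + 697\right) = 225 \left(\sqrt{- \frac{96269}{63481} - 616} + 697\right) = 225 \left(\sqrt{- \frac{39200565}{63481}} + 697\right) = 225 \left(\frac{i \sqrt{2488491066765}}{63481} + 697\right) = 225 \left(697 + \frac{i \sqrt{2488491066765}}{63481}\right) = 156825 + \frac{225 i \sqrt{2488491066765}}{63481}$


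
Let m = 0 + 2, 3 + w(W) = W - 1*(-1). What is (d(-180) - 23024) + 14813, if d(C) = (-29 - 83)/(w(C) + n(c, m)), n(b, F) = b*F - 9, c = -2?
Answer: -1601033/195 ≈ -8210.4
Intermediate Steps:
w(W) = -2 + W (w(W) = -3 + (W - 1*(-1)) = -3 + (W + 1) = -3 + (1 + W) = -2 + W)
m = 2
n(b, F) = -9 + F*b (n(b, F) = F*b - 9 = -9 + F*b)
d(C) = -112/(-15 + C) (d(C) = (-29 - 83)/((-2 + C) + (-9 + 2*(-2))) = -112/((-2 + C) + (-9 - 4)) = -112/((-2 + C) - 13) = -112/(-15 + C))
(d(-180) - 23024) + 14813 = (-112/(-15 - 180) - 23024) + 14813 = (-112/(-195) - 23024) + 14813 = (-112*(-1/195) - 23024) + 14813 = (112/195 - 23024) + 14813 = -4489568/195 + 14813 = -1601033/195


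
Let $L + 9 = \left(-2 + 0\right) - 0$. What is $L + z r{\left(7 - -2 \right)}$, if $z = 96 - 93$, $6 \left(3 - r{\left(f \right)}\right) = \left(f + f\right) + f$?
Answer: $- \frac{31}{2} \approx -15.5$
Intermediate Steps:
$r{\left(f \right)} = 3 - \frac{f}{2}$ ($r{\left(f \right)} = 3 - \frac{\left(f + f\right) + f}{6} = 3 - \frac{2 f + f}{6} = 3 - \frac{3 f}{6} = 3 - \frac{f}{2}$)
$z = 3$ ($z = 96 - 93 = 3$)
$L = -11$ ($L = -9 + \left(\left(-2 + 0\right) - 0\right) = -9 + \left(-2 + 0\right) = -9 - 2 = -11$)
$L + z r{\left(7 - -2 \right)} = -11 + 3 \left(3 - \frac{7 - -2}{2}\right) = -11 + 3 \left(3 - \frac{7 + 2}{2}\right) = -11 + 3 \left(3 - \frac{9}{2}\right) = -11 + 3 \left(- \frac{3}{2}\right) = -11 - \frac{9}{2} = - \frac{31}{2}$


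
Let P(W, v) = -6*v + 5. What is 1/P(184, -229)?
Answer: 1/1379 ≈ 0.00072516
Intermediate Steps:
P(W, v) = 5 - 6*v
1/P(184, -229) = 1/(5 - 6*(-229)) = 1/(5 + 1374) = 1/1379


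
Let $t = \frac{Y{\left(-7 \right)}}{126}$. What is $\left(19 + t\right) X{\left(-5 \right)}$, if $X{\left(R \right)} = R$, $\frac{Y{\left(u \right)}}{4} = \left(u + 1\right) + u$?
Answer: $- \frac{5855}{63} \approx -92.937$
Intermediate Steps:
$Y{\left(u \right)} = 4 + 8 u$ ($Y{\left(u \right)} = 4 \left(\left(u + 1\right) + u\right) = 4 \left(\left(1 + u\right) + u\right) = 4 \left(1 + 2 u\right) = 4 + 8 u$)
$t = - \frac{26}{63}$ ($t = \frac{4 + 8 \left(-7\right)}{126} = \left(4 - 56\right) \frac{1}{126} = \left(-52\right) \frac{1}{126} = - \frac{26}{63} \approx -0.4127$)
$\left(19 + t\right) X{\left(-5 \right)} = \left(19 - \frac{26}{63}\right) \left(-5\right) = \frac{1171}{63} \left(-5\right) = - \frac{5855}{63}$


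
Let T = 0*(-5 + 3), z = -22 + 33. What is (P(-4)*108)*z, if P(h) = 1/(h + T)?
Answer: -297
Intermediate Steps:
z = 11
T = 0 (T = 0*(-2) = 0)
P(h) = 1/h (P(h) = 1/(h + 0) = 1/h)
(P(-4)*108)*z = (108/(-4))*11 = -¼*108*11 = -27*11 = -297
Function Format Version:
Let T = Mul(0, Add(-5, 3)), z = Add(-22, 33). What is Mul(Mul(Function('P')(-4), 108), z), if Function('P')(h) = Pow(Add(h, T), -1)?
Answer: -297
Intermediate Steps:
z = 11
T = 0 (T = Mul(0, -2) = 0)
Function('P')(h) = Pow(h, -1) (Function('P')(h) = Pow(Add(h, 0), -1) = Pow(h, -1))
Mul(Mul(Function('P')(-4), 108), z) = Mul(Mul(Pow(-4, -1), 108), 11) = Mul(Mul(Rational(-1, 4), 108), 11) = Mul(-27, 11) = -297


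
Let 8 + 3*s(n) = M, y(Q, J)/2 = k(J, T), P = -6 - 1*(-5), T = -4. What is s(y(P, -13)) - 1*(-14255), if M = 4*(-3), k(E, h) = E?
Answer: 42745/3 ≈ 14248.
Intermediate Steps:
P = -1 (P = -6 + 5 = -1)
y(Q, J) = 2*J
M = -12
s(n) = -20/3 (s(n) = -8/3 + (1/3)*(-12) = -8/3 - 4 = -20/3)
s(y(P, -13)) - 1*(-14255) = -20/3 - 1*(-14255) = -20/3 + 14255 = 42745/3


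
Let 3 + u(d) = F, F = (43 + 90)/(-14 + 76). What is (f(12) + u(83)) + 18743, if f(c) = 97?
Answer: 1168027/62 ≈ 18839.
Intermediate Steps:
F = 133/62 ≈ 2.1452
u(d) = -53/62 (u(d) = -3 + 133/62 = -53/62)
(f(12) + u(83)) + 18743 = (97 - 53/62) + 18743 = 5961/62 + 18743 = 1168027/62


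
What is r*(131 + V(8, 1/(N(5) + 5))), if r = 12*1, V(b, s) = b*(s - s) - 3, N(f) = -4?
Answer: 1536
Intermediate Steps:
V(b, s) = -3 (V(b, s) = b*0 - 3 = 0 - 3 = -3)
r = 12
r*(131 + V(8, 1/(N(5) + 5))) = 12*(131 - 3) = 12*128 = 1536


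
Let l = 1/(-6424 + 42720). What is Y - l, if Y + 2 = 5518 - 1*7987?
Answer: -89687417/36296 ≈ -2471.0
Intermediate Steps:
Y = -2471 (Y = -2 + (5518 - 1*7987) = -2 + (5518 - 7987) = -2 - 2469 = -2471)
l = 1/36296 ≈ 2.7551e-5
Y - l = -2471 - 1*1/36296 = -2471 - 1/36296 = -89687417/36296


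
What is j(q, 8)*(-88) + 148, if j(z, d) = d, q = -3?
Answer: -556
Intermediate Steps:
j(q, 8)*(-88) + 148 = 8*(-88) + 148 = -704 + 148 = -556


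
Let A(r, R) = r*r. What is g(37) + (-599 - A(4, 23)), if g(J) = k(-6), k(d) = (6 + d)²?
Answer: -615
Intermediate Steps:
A(r, R) = r²
g(J) = 0 (g(J) = (6 - 6)² = 0² = 0)
g(37) + (-599 - A(4, 23)) = 0 + (-599 - 1*4²) = 0 + (-599 - 1*16) = 0 + (-599 - 16) = 0 - 615 = -615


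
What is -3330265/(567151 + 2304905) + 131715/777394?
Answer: -1105317586685/1116359551032 ≈ -0.99011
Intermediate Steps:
-3330265/(567151 + 2304905) + 131715/777394 = -3330265/2872056 + 131715*(1/777394) = -3330265*1/2872056 + 131715/777394 = -3330265/2872056 + 131715/777394 = -1105317586685/1116359551032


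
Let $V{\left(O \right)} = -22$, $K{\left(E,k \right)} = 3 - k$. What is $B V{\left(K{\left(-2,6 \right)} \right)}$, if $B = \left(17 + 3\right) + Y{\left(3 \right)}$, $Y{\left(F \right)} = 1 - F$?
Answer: $-396$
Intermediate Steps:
$B = 18$ ($B = \left(17 + 3\right) + \left(1 - 3\right) = 20 + \left(1 - 3\right) = 20 - 2 = 18$)
$B V{\left(K{\left(-2,6 \right)} \right)} = 18 \left(-22\right) = -396$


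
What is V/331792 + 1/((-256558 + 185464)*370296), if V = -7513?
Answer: -6180809835047/272959304319144 ≈ -0.022644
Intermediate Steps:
V/331792 + 1/((-256558 + 185464)*370296) = -7513/331792 + 1/((-256558 + 185464)*370296) = -7513*1/331792 + (1/370296)/(-71094) = -7513/331792 - 1/71094*1/370296 = -7513/331792 - 1/26325823824 = -6180809835047/272959304319144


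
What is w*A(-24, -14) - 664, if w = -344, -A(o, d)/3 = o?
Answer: -25432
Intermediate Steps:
A(o, d) = -3*o
w*A(-24, -14) - 664 = -(-1032)*(-24) - 664 = -344*72 - 664 = -24768 - 664 = -25432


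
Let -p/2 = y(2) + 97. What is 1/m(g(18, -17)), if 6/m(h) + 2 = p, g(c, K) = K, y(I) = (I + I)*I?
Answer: -106/3 ≈ -35.333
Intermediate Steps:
y(I) = 2*I² (y(I) = (2*I)*I = 2*I²)
p = -210 (p = -2*(2*2² + 97) = -2*(2*4 + 97) = -2*(8 + 97) = -2*105 = -210)
m(h) = -3/106 (m(h) = 6/(-2 - 210) = 6/(-212) = 6*(-1/212) = -3/106)
1/m(g(18, -17)) = 1/(-3/106) = -106/3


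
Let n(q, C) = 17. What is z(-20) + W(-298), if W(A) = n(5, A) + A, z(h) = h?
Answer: -301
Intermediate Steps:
W(A) = 17 + A
z(-20) + W(-298) = -20 + (17 - 298) = -20 - 281 = -301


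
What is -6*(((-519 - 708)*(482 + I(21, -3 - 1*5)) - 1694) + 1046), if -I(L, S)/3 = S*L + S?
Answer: 7439508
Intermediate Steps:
I(L, S) = -3*S - 3*L*S (I(L, S) = -3*(S*L + S) = -3*(L*S + S) = -3*(S + L*S) = -3*S - 3*L*S)
-6*(((-519 - 708)*(482 + I(21, -3 - 1*5)) - 1694) + 1046) = -6*(((-519 - 708)*(482 - 3*(-3 - 1*5)*(1 + 21)) - 1694) + 1046) = -6*((-1227*(482 - 3*(-3 - 5)*22) - 1694) + 1046) = -6*((-1227*(482 - 3*(-8)*22) - 1694) + 1046) = -6*((-1227*(482 + 528) - 1694) + 1046) = -6*((-1227*1010 - 1694) + 1046) = -6*((-1239270 - 1694) + 1046) = -6*(-1240964 + 1046) = -6*(-1239918) = 7439508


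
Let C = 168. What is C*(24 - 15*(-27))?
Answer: 72072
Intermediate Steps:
C*(24 - 15*(-27)) = 168*(24 - 15*(-27)) = 168*(24 + 405) = 168*429 = 72072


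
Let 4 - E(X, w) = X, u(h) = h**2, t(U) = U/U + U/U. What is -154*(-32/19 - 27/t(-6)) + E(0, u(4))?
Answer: 44505/19 ≈ 2342.4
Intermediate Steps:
t(U) = 2 (t(U) = 1 + 1 = 2)
E(X, w) = 4 - X
-154*(-32/19 - 27/t(-6)) + E(0, u(4)) = -154*(-32/19 - 27/2) + (4 - 1*0) = -154*(-32*1/19 - 27*1/2) + (4 + 0) = -154*(-32/19 - 27/2) + 4 = -154*(-577/38) + 4 = 44429/19 + 4 = 44505/19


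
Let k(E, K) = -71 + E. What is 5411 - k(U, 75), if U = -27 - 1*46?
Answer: 5555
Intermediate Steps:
U = -73 (U = -27 - 46 = -73)
5411 - k(U, 75) = 5411 - (-71 - 73) = 5411 - 1*(-144) = 5411 + 144 = 5555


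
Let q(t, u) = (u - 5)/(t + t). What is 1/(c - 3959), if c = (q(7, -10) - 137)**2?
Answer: 196/2960525 ≈ 6.6204e-5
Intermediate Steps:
q(t, u) = (-5 + u)/(2*t) (q(t, u) = (-5 + u)/((2*t)) = (-5 + u)*(1/(2*t)) = (-5 + u)/(2*t))
c = 3736489/196 (c = ((1/2)*(-5 - 10)/7 - 137)**2 = ((1/2)*(1/7)*(-15) - 137)**2 = (-15/14 - 137)**2 = (-1933/14)**2 = 3736489/196 ≈ 19064.)
1/(c - 3959) = 1/(3736489/196 - 3959) = 1/(2960525/196) = 196/2960525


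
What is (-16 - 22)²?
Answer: 1444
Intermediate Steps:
(-16 - 22)² = (-38)² = 1444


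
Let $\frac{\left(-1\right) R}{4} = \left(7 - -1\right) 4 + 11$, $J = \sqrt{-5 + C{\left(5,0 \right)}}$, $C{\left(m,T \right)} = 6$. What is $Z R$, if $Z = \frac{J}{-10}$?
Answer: $\frac{86}{5} \approx 17.2$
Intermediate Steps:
$J = 1$ ($J = \sqrt{-5 + 6} = \sqrt{1} = 1$)
$R = -172$ ($R = - 4 \left(\left(7 - -1\right) 4 + 11\right) = - 4 \left(\left(7 + 1\right) 4 + 11\right) = - 4 \left(8 \cdot 4 + 11\right) = - 4 \left(32 + 11\right) = \left(-4\right) 43 = -172$)
$Z = - \frac{1}{10}$ ($Z = 1 \frac{1}{-10} = 1 \left(- \frac{1}{10}\right) = - \frac{1}{10} \approx -0.1$)
$Z R = \left(- \frac{1}{10}\right) \left(-172\right) = \frac{86}{5}$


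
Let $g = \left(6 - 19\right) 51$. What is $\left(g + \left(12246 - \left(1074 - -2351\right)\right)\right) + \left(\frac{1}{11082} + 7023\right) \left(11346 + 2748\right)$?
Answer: $\frac{182835123389}{1847} \approx 9.899 \cdot 10^{7}$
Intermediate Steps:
$g = -663$ ($g = \left(-13\right) 51 = -663$)
$\left(g + \left(12246 - \left(1074 - -2351\right)\right)\right) + \left(\frac{1}{11082} + 7023\right) \left(11346 + 2748\right) = \left(-663 + \left(12246 - \left(1074 - -2351\right)\right)\right) + \left(\frac{1}{11082} + 7023\right) \left(11346 + 2748\right) = \left(-663 + \left(12246 - \left(1074 + 2351\right)\right)\right) + \left(\frac{1}{11082} + 7023\right) 14094 = \left(-663 + \left(12246 - 3425\right)\right) + \frac{77828887}{11082} \cdot 14094 = \left(-663 + \left(12246 - 3425\right)\right) + \frac{182820055563}{1847} = \left(-663 + 8821\right) + \frac{182820055563}{1847} = 8158 + \frac{182820055563}{1847} = \frac{182835123389}{1847}$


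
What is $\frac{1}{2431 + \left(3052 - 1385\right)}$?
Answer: $\frac{1}{4098} \approx 0.00024402$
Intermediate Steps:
$\frac{1}{2431 + \left(3052 - 1385\right)} = \frac{1}{2431 + 1667} = \frac{1}{4098}$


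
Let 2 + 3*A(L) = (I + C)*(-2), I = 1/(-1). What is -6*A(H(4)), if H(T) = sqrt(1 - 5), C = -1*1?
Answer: -4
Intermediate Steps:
C = -1
I = -1
H(T) = 2*I (H(T) = sqrt(-4) = 2*I)
A(L) = 2/3 (A(L) = -2/3 + ((-1 - 1)*(-2))/3 = -2/3 + (-2*(-2))/3 = -2/3 + (1/3)*4 = -2/3 + 4/3 = 2/3)
-6*A(H(4)) = -6*2/3 = -4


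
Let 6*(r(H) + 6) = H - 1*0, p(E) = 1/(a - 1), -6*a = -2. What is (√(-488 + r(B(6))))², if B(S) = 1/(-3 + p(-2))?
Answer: -13339/27 ≈ -494.04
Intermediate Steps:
a = ⅓ (a = -⅙*(-2) = ⅓ ≈ 0.33333)
p(E) = -3/2 (p(E) = 1/(⅓ - 1) = 1/(-⅔) = -3/2)
B(S) = -2/9 (B(S) = 1/(-3 - 3/2) = 1/(-9/2) = -2/9)
r(H) = -6 + H/6 (r(H) = -6 + (H - 1*0)/6 = -6 + (H + 0)/6 = -6 + H/6)
(√(-488 + r(B(6))))² = (√(-488 + (-6 + (⅙)*(-2/9))))² = (√(-488 + (-6 - 1/27)))² = (√(-488 - 163/27))² = (√(-13339/27))² = (I*√40017/9)² = -13339/27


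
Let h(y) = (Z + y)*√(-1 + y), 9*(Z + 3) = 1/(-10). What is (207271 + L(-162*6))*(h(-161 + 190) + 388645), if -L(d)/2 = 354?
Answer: 80279677135 + 483150857*√7/45 ≈ 8.0308e+10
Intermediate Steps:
Z = -271/90 (Z = -3 + (1/(-10))/9 = -3 + (1*(-⅒))/9 = -3 + (⅑)*(-⅒) = -3 - 1/90 = -271/90 ≈ -3.0111)
L(d) = -708 (L(d) = -2*354 = -708)
h(y) = √(-1 + y)*(-271/90 + y) (h(y) = (-271/90 + y)*√(-1 + y) = √(-1 + y)*(-271/90 + y))
(207271 + L(-162*6))*(h(-161 + 190) + 388645) = (207271 - 708)*(√(-1 + (-161 + 190))*(-271/90 + (-161 + 190)) + 388645) = 206563*(√(-1 + 29)*(-271/90 + 29) + 388645) = 206563*(√28*(2339/90) + 388645) = 206563*((2*√7)*(2339/90) + 388645) = 206563*(2339*√7/45 + 388645) = 206563*(388645 + 2339*√7/45) = 80279677135 + 483150857*√7/45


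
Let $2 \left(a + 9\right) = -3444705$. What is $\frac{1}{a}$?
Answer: $- \frac{2}{3444723} \approx -5.806 \cdot 10^{-7}$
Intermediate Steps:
$a = - \frac{3444723}{2}$ ($a = -9 + \frac{1}{2} \left(-3444705\right) = -9 - \frac{3444705}{2} = - \frac{3444723}{2} \approx -1.7224 \cdot 10^{6}$)
$\frac{1}{a} = \frac{1}{- \frac{3444723}{2}} = - \frac{2}{3444723}$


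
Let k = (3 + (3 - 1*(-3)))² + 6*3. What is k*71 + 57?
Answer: 7086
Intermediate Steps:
k = 99 (k = (3 + (3 + 3))² + 18 = (3 + 6)² + 18 = 9² + 18 = 81 + 18 = 99)
k*71 + 57 = 99*71 + 57 = 7029 + 57 = 7086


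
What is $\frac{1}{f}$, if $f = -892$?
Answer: $- \frac{1}{892} \approx -0.0011211$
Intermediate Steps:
$\frac{1}{f} = \frac{1}{-892} = - \frac{1}{892}$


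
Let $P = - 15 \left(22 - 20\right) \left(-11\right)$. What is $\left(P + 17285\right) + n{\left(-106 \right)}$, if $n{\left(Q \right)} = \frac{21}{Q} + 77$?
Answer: $\frac{1875331}{106} \approx 17692.0$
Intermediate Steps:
$P = 330$ ($P = \left(-15\right) 2 \left(-11\right) = \left(-30\right) \left(-11\right) = 330$)
$n{\left(Q \right)} = 77 + \frac{21}{Q}$
$\left(P + 17285\right) + n{\left(-106 \right)} = \left(330 + 17285\right) + \left(77 + \frac{21}{-106}\right) = 17615 + \left(77 + 21 \left(- \frac{1}{106}\right)\right) = 17615 + \left(77 - \frac{21}{106}\right) = 17615 + \frac{8141}{106} = \frac{1875331}{106}$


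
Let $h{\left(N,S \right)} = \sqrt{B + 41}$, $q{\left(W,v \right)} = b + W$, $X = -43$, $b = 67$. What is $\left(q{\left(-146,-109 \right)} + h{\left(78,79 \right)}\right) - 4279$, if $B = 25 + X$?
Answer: $-4358 + \sqrt{23} \approx -4353.2$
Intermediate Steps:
$B = -18$ ($B = 25 - 43 = -18$)
$q{\left(W,v \right)} = 67 + W$
$h{\left(N,S \right)} = \sqrt{23}$ ($h{\left(N,S \right)} = \sqrt{-18 + 41} = \sqrt{23}$)
$\left(q{\left(-146,-109 \right)} + h{\left(78,79 \right)}\right) - 4279 = \left(\left(67 - 146\right) + \sqrt{23}\right) - 4279 = \left(-79 + \sqrt{23}\right) - 4279 = -4358 + \sqrt{23}$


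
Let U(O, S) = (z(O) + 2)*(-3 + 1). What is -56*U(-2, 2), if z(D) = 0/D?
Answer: 224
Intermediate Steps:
z(D) = 0
U(O, S) = -4 (U(O, S) = (0 + 2)*(-3 + 1) = 2*(-2) = -4)
-56*U(-2, 2) = -56*(-4) = 224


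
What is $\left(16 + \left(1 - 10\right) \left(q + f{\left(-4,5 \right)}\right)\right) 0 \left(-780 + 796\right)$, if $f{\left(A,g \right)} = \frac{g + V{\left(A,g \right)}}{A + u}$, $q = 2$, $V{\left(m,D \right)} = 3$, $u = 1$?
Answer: $0$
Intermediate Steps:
$f{\left(A,g \right)} = \frac{3 + g}{1 + A}$ ($f{\left(A,g \right)} = \frac{g + 3}{A + 1} = \frac{3 + g}{1 + A}$)
$\left(16 + \left(1 - 10\right) \left(q + f{\left(-4,5 \right)}\right)\right) 0 \left(-780 + 796\right) = \left(16 + \left(1 - 10\right) \left(2 + \frac{3 + 5}{1 - 4}\right)\right) 0 \left(-780 + 796\right) = \left(16 - 9 \left(2 + \frac{1}{-3} \cdot 8\right)\right) 0 \cdot 16 = \left(16 - 9 \left(2 - \frac{8}{3}\right)\right) 0 \cdot 16 = \left(16 - -6\right) 0 \cdot 16 = \left(16 + 6\right) 0 \cdot 16 = 22 \cdot 0 \cdot 16 = 0 \cdot 16 = 0$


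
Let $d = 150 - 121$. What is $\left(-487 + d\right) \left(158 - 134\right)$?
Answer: $-10992$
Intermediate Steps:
$d = 29$ ($d = 150 - 121 = 29$)
$\left(-487 + d\right) \left(158 - 134\right) = \left(-487 + 29\right) \left(158 - 134\right) = \left(-458\right) 24 = -10992$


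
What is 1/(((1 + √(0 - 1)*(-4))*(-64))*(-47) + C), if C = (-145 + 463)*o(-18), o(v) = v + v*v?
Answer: 25079/2552017220 + 752*I/638004305 ≈ 9.8271e-6 + 1.1787e-6*I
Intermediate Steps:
o(v) = v + v²
C = 97308 (C = (-145 + 463)*(-18*(1 - 18)) = 318*(-18*(-17)) = 318*306 = 97308)
1/(((1 + √(0 - 1)*(-4))*(-64))*(-47) + C) = 1/(((1 + √(0 - 1)*(-4))*(-64))*(-47) + 97308) = 1/(((1 + √(-1)*(-4))*(-64))*(-47) + 97308) = 1/(((1 + I*(-4))*(-64))*(-47) + 97308) = 1/(((1 - 4*I)*(-64))*(-47) + 97308) = 1/((-64 + 256*I)*(-47) + 97308) = 1/((3008 - 12032*I) + 97308) = 1/(100316 - 12032*I) = (100316 + 12032*I)/10208068880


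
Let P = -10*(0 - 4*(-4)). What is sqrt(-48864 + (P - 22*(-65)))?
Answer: I*sqrt(47594) ≈ 218.16*I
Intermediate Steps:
P = -160 (P = -10*(0 + 16) = -10*16 = -160)
sqrt(-48864 + (P - 22*(-65))) = sqrt(-48864 + (-160 - 22*(-65))) = sqrt(-48864 + (-160 + 1430)) = sqrt(-48864 + 1270) = sqrt(-47594) = I*sqrt(47594)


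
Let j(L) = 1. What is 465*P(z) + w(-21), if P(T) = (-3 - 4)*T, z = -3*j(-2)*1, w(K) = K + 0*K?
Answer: 9744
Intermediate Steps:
w(K) = K (w(K) = K + 0 = K)
z = -3 (z = -3*1*1 = -3*1 = -3)
P(T) = -7*T
465*P(z) + w(-21) = 465*(-7*(-3)) - 21 = 465*21 - 21 = 9765 - 21 = 9744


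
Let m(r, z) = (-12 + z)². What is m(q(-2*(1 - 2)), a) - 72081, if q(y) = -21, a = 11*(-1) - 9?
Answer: -71057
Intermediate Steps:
a = -20 (a = -11 - 9 = -20)
m(q(-2*(1 - 2)), a) - 72081 = (-12 - 20)² - 72081 = (-32)² - 72081 = 1024 - 72081 = -71057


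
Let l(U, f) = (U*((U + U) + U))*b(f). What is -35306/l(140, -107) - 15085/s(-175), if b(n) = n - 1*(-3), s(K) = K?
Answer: 263582773/3057600 ≈ 86.206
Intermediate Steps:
b(n) = 3 + n (b(n) = n + 3 = 3 + n)
l(U, f) = 3*U²*(3 + f) (l(U, f) = (U*((U + U) + U))*(3 + f) = (U*(2*U + U))*(3 + f) = (U*(3*U))*(3 + f) = (3*U²)*(3 + f) = 3*U²*(3 + f))
-35306/l(140, -107) - 15085/s(-175) = -35306*1/(58800*(3 - 107)) - 15085/(-175) = -35306/(3*19600*(-104)) - 15085*(-1/175) = -35306/(-6115200) + 431/5 = -35306*(-1/6115200) + 431/5 = 17653/3057600 + 431/5 = 263582773/3057600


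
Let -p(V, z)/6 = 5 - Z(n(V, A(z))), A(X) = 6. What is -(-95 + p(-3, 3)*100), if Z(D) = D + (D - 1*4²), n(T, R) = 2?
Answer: 10295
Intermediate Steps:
Z(D) = -16 + 2*D (Z(D) = D + (D - 1*16) = D + (D - 16) = D + (-16 + D) = -16 + 2*D)
p(V, z) = -102 (p(V, z) = -6*(5 - (-16 + 2*2)) = -6*(5 - (-16 + 4)) = -6*(5 - 1*(-12)) = -6*(5 + 12) = -6*17 = -102)
-(-95 + p(-3, 3)*100) = -(-95 - 102*100) = -(-95 - 10200) = -1*(-10295) = 10295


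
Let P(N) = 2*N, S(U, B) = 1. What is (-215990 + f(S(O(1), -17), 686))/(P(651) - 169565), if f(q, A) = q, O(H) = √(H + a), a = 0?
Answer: 215989/168263 ≈ 1.2836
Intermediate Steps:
O(H) = √H (O(H) = √(H + 0) = √H)
(-215990 + f(S(O(1), -17), 686))/(P(651) - 169565) = (-215990 + 1)/(2*651 - 169565) = -215989/(1302 - 169565) = -215989/(-168263) = -215989*(-1/168263) = 215989/168263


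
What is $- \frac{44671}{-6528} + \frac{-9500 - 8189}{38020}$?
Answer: $\frac{395729407}{62048640} \approx 6.3777$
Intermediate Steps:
$- \frac{44671}{-6528} + \frac{-9500 - 8189}{38020} = \left(-44671\right) \left(- \frac{1}{6528}\right) - \frac{17689}{38020} = \frac{44671}{6528} - \frac{17689}{38020} = \frac{395729407}{62048640}$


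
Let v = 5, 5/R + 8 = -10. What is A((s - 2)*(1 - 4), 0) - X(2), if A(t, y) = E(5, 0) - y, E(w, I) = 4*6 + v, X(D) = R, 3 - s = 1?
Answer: 527/18 ≈ 29.278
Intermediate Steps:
s = 2 (s = 3 - 1*1 = 3 - 1 = 2)
R = -5/18 (R = 5/(-8 - 10) = 5/(-18) = 5*(-1/18) = -5/18 ≈ -0.27778)
X(D) = -5/18
E(w, I) = 29 (E(w, I) = 4*6 + 5 = 24 + 5 = 29)
A(t, y) = 29 - y
A((s - 2)*(1 - 4), 0) - X(2) = (29 - 1*0) - 1*(-5/18) = (29 + 0) + 5/18 = 29 + 5/18 = 527/18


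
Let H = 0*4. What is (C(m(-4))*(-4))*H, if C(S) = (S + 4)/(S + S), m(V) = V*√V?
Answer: 0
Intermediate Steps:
m(V) = V^(3/2)
C(S) = (4 + S)/(2*S) (C(S) = (4 + S)/((2*S)) = (4 + S)*(1/(2*S)) = (4 + S)/(2*S))
H = 0
(C(m(-4))*(-4))*H = (((4 + (-4)^(3/2))/(2*((-4)^(3/2))))*(-4))*0 = (((4 - 8*I)/(2*((-8*I))))*(-4))*0 = (((I/8)*(4 - 8*I)/2)*(-4))*0 = ((I*(4 - 8*I)/16)*(-4))*0 = -I*(4 - 8*I)/4*0 = 0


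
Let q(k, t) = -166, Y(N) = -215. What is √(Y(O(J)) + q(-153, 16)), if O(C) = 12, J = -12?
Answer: I*√381 ≈ 19.519*I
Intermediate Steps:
√(Y(O(J)) + q(-153, 16)) = √(-215 - 166) = √(-381) = I*√381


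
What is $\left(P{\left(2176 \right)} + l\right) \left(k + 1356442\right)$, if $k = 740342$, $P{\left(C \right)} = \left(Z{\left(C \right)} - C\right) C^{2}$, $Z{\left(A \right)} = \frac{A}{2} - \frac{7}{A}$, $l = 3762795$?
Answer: $-10794047615758800$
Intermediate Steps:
$Z{\left(A \right)} = \frac{A}{2} - \frac{7}{A}$ ($Z{\left(A \right)} = A \frac{1}{2} - \frac{7}{A} = \frac{A}{2} - \frac{7}{A}$)
$P{\left(C \right)} = C^{2} \left(- \frac{7}{C} - \frac{C}{2}\right)$ ($P{\left(C \right)} = \left(\left(\frac{C}{2} - \frac{7}{C}\right) - C\right) C^{2} = \left(- \frac{7}{C} - \frac{C}{2}\right) C^{2} = C^{2} \left(- \frac{7}{C} - \frac{C}{2}\right)$)
$\left(P{\left(2176 \right)} + l\right) \left(k + 1356442\right) = \left(\left(- \frac{1}{2}\right) 2176 \left(14 + 2176^{2}\right) + 3762795\right) \left(740342 + 1356442\right) = \left(\left(- \frac{1}{2}\right) 2176 \left(14 + 4734976\right) + 3762795\right) 2096784 = \left(\left(- \frac{1}{2}\right) 2176 \cdot 4734990 + 3762795\right) 2096784 = \left(-5151669120 + 3762795\right) 2096784 = \left(-5147906325\right) 2096784 = -10794047615758800$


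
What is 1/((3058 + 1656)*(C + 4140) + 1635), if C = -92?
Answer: 1/19083907 ≈ 5.2400e-8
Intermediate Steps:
1/((3058 + 1656)*(C + 4140) + 1635) = 1/((3058 + 1656)*(-92 + 4140) + 1635) = 1/(4714*4048 + 1635) = 1/(19082272 + 1635) = 1/19083907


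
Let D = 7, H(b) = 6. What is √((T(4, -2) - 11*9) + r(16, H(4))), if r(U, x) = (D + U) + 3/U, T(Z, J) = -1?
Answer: I*√1229/4 ≈ 8.7643*I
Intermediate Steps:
r(U, x) = 7 + U + 3/U (r(U, x) = (7 + U) + 3/U = 7 + U + 3/U)
√((T(4, -2) - 11*9) + r(16, H(4))) = √((-1 - 11*9) + (7 + 16 + 3/16)) = √((-1 - 99) + (7 + 16 + 3*(1/16))) = √(-100 + (7 + 16 + 3/16)) = √(-100 + 371/16) = √(-1229/16) = I*√1229/4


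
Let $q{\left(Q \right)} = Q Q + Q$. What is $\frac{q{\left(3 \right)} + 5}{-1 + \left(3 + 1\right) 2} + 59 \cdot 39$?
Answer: $\frac{16124}{7} \approx 2303.4$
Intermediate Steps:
$q{\left(Q \right)} = Q + Q^{2}$ ($q{\left(Q \right)} = Q^{2} + Q = Q + Q^{2}$)
$\frac{q{\left(3 \right)} + 5}{-1 + \left(3 + 1\right) 2} + 59 \cdot 39 = \frac{3 \left(1 + 3\right) + 5}{-1 + \left(3 + 1\right) 2} + 59 \cdot 39 = \frac{3 \cdot 4 + 5}{-1 + 4 \cdot 2} + 2301 = \frac{12 + 5}{-1 + 8} + 2301 = \frac{17}{7} + 2301 = \frac{16124}{7}$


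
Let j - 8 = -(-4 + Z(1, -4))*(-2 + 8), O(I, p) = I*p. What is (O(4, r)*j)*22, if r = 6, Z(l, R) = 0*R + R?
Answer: 29568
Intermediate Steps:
Z(l, R) = R (Z(l, R) = 0 + R = R)
j = 56 (j = 8 - (-4 - 4)*(-2 + 8) = 8 - (-8)*6 = 8 - 1*(-48) = 8 + 48 = 56)
(O(4, r)*j)*22 = ((4*6)*56)*22 = (24*56)*22 = 1344*22 = 29568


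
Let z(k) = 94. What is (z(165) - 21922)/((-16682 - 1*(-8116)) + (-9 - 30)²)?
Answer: 21828/7045 ≈ 3.0984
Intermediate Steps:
(z(165) - 21922)/((-16682 - 1*(-8116)) + (-9 - 30)²) = (94 - 21922)/((-16682 - 1*(-8116)) + (-9 - 30)²) = -21828/((-16682 + 8116) + (-39)²) = -21828/(-8566 + 1521) = -21828/(-7045) = -21828*(-1/7045) = 21828/7045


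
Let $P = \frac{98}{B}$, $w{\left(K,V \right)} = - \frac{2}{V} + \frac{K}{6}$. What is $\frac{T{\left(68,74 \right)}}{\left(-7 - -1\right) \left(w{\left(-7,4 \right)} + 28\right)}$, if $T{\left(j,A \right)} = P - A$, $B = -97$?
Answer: $\frac{3638}{7663} \approx 0.47475$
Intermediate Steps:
$w{\left(K,V \right)} = - \frac{2}{V} + \frac{K}{6}$ ($w{\left(K,V \right)} = - \frac{2}{V} + K \frac{1}{6} = - \frac{2}{V} + \frac{K}{6}$)
$P = - \frac{98}{97}$ ($P = \frac{98}{-97} = 98 \left(- \frac{1}{97}\right) = - \frac{98}{97} \approx -1.0103$)
$T{\left(j,A \right)} = - \frac{98}{97} - A$
$\frac{T{\left(68,74 \right)}}{\left(-7 - -1\right) \left(w{\left(-7,4 \right)} + 28\right)} = \frac{- \frac{98}{97} - 74}{\left(-7 - -1\right) \left(\left(- \frac{2}{4} + \frac{1}{6} \left(-7\right)\right) + 28\right)} = \frac{- \frac{98}{97} - 74}{\left(-7 + 1\right) \left(\left(\left(-2\right) \frac{1}{4} - \frac{7}{6}\right) + 28\right)} = - \frac{7276}{97 \left(- 6 \left(\left(- \frac{1}{2} - \frac{7}{6}\right) + 28\right)\right)} = - \frac{7276}{97 \left(- 6 \left(- \frac{5}{3} + 28\right)\right)} = - \frac{7276}{97 \left(\left(-6\right) \frac{79}{3}\right)} = - \frac{7276}{97 \left(-158\right)} = \left(- \frac{7276}{97}\right) \left(- \frac{1}{158}\right) = \frac{3638}{7663}$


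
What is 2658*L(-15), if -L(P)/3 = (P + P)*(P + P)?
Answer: -7176600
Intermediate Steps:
L(P) = -12*P² (L(P) = -3*(P + P)*(P + P) = -3*2*P*2*P = -12*P²)
2658*L(-15) = 2658*(-12*(-15)²) = 2658*(-12*225) = 2658*(-2700) = -7176600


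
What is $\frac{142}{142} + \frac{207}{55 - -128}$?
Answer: $\frac{130}{61} \approx 2.1311$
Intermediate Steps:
$\frac{142}{142} + \frac{207}{55 - -128} = 142 \cdot \frac{1}{142} + \frac{207}{55 + 128} = 1 + \frac{207}{183} = 1 + 207 \cdot \frac{1}{183} = 1 + \frac{69}{61} = \frac{130}{61}$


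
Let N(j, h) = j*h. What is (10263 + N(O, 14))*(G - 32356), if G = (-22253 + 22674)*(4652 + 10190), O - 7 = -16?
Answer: 63012869262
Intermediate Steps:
O = -9 (O = 7 - 16 = -9)
G = 6248482 (G = 421*14842 = 6248482)
N(j, h) = h*j
(10263 + N(O, 14))*(G - 32356) = (10263 + 14*(-9))*(6248482 - 32356) = (10263 - 126)*6216126 = 10137*6216126 = 63012869262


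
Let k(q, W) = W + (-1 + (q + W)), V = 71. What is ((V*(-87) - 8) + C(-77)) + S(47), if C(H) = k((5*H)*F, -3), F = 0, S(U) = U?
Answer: -6145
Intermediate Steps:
k(q, W) = -1 + q + 2*W (k(q, W) = W + (-1 + (W + q)) = W + (-1 + W + q) = -1 + q + 2*W)
C(H) = -7 (C(H) = -1 + (5*H)*0 + 2*(-3) = -1 + 0 - 6 = -7)
((V*(-87) - 8) + C(-77)) + S(47) = ((71*(-87) - 8) - 7) + 47 = ((-6177 - 8) - 7) + 47 = (-6185 - 7) + 47 = -6192 + 47 = -6145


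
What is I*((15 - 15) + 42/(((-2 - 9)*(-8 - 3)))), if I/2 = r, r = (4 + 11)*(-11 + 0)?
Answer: -1260/11 ≈ -114.55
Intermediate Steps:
r = -165 (r = 15*(-11) = -165)
I = -330 (I = 2*(-165) = -330)
I*((15 - 15) + 42/(((-2 - 9)*(-8 - 3)))) = -330*((15 - 15) + 42/(((-2 - 9)*(-8 - 3)))) = -330*(0 + 42/((-11*(-11)))) = -330*(0 + 42/121) = -330*42/121 = -1260/11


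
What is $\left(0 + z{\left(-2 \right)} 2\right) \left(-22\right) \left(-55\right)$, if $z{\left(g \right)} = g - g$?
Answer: $0$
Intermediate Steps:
$z{\left(g \right)} = 0$
$\left(0 + z{\left(-2 \right)} 2\right) \left(-22\right) \left(-55\right) = \left(0 + 0 \cdot 2\right) \left(-22\right) \left(-55\right) = \left(0 + 0\right) \left(-22\right) \left(-55\right) = 0 \left(-22\right) \left(-55\right) = 0 \left(-55\right) = 0$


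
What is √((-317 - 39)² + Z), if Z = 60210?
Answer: √186946 ≈ 432.37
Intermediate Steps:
√((-317 - 39)² + Z) = √((-317 - 39)² + 60210) = √((-356)² + 60210) = √(126736 + 60210) = √186946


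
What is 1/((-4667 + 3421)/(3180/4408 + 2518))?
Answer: -2775631/1373092 ≈ -2.0214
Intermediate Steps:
1/((-4667 + 3421)/(3180/4408 + 2518)) = 1/(-1246/(3180*(1/4408) + 2518)) = 1/(-1246/(795/1102 + 2518)) = 1/(-1246/2775631/1102) = 1/(-1246*1102/2775631) = 1/(-1373092/2775631) = -2775631/1373092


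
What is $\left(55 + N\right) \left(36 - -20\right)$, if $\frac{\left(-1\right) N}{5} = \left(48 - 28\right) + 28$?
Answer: $-10360$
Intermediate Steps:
$N = -240$ ($N = - 5 \left(\left(48 - 28\right) + 28\right) = - 5 \left(20 + 28\right) = \left(-5\right) 48 = -240$)
$\left(55 + N\right) \left(36 - -20\right) = \left(55 - 240\right) \left(36 - -20\right) = - 185 \left(36 + 20\right) = \left(-185\right) 56 = -10360$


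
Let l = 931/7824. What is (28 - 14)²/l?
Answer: 31296/19 ≈ 1647.2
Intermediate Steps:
l = 931/7824 (l = 931*(1/7824) = 931/7824 ≈ 0.11899)
(28 - 14)²/l = (28 - 14)²/(931/7824) = 14²*(7824/931) = 196*(7824/931) = 31296/19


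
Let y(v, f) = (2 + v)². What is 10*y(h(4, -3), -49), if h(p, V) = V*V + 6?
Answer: 2890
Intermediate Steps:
h(p, V) = 6 + V² (h(p, V) = V² + 6 = 6 + V²)
10*y(h(4, -3), -49) = 10*(2 + (6 + (-3)²))² = 10*(2 + (6 + 9))² = 10*(2 + 15)² = 10*17² = 10*289 = 2890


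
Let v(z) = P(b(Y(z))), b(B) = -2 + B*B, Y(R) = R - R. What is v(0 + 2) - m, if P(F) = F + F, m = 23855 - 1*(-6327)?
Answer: -30186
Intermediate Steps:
Y(R) = 0
m = 30182 (m = 23855 + 6327 = 30182)
b(B) = -2 + B**2
P(F) = 2*F
v(z) = -4 (v(z) = 2*(-2 + 0**2) = 2*(-2 + 0) = 2*(-2) = -4)
v(0 + 2) - m = -4 - 1*30182 = -4 - 30182 = -30186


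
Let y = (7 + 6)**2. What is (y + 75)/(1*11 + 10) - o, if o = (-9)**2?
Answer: -1457/21 ≈ -69.381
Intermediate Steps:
o = 81
y = 169 (y = 13**2 = 169)
(y + 75)/(1*11 + 10) - o = (169 + 75)/(1*11 + 10) - 1*81 = 244/(11 + 10) - 81 = 244/21 - 81 = -1457/21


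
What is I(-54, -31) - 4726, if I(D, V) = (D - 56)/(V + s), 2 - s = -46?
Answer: -80452/17 ≈ -4732.5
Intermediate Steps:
s = 48 (s = 2 - 1*(-46) = 2 + 46 = 48)
I(D, V) = (-56 + D)/(48 + V) (I(D, V) = (D - 56)/(V + 48) = (-56 + D)/(48 + V))
I(-54, -31) - 4726 = (-56 - 54)/(48 - 31) - 4726 = -110/17 - 4726 = -80452/17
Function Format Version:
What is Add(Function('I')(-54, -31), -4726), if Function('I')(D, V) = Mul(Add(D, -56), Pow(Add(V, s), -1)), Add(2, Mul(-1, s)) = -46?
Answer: Rational(-80452, 17) ≈ -4732.5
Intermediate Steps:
s = 48 (s = Add(2, Mul(-1, -46)) = Add(2, 46) = 48)
Function('I')(D, V) = Mul(Pow(Add(48, V), -1), Add(-56, D)) (Function('I')(D, V) = Mul(Add(D, -56), Pow(Add(V, 48), -1)) = Mul(Add(-56, D), Pow(Add(48, V), -1)) = Mul(Pow(Add(48, V), -1), Add(-56, D)))
Add(Function('I')(-54, -31), -4726) = Add(Mul(Pow(Add(48, -31), -1), Add(-56, -54)), -4726) = Add(Mul(Pow(17, -1), -110), -4726) = Add(Mul(Rational(1, 17), -110), -4726) = Add(Rational(-110, 17), -4726) = Rational(-80452, 17)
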